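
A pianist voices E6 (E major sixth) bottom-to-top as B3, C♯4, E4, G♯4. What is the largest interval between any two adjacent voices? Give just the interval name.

Adjacent intervals: B3→C♯4 = major second; C♯4→E4 = minor third; E4→G♯4 = major third.
The largest is E4 to G♯4, a major third (4 semitones).

major third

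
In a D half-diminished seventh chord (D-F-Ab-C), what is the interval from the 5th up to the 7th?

That puts Ab below C.
From Ab to C is 4 semitones, exactly the major third.

major third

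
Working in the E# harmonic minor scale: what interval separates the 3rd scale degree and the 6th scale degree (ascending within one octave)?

The scale runs E# F## G# A# B# C# D##.
So we need the interval from G# up to C#.
G# up to C# spans 4 letter names and 5 semitones — a perfect fourth.

perfect fourth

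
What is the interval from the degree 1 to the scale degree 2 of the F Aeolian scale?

F natural minor: F G Ab Bb C Db Eb.
The degree 1 is F and the degree 2 is G.
Counting 2 letters and 2 half steps from F gives a major second.

major second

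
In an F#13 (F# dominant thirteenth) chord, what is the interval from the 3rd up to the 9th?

m7

F#13 (F# dominant thirteenth) is spelled F# A# C# E G# D#.
The 3rd is A# and the 9th is G#.
A# up to G# is 10 semitones, a half step narrower than a major seventh, so the interval is minor.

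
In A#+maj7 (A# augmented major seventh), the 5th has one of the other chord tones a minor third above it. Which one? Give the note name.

Spelling the chord: A# C## E## G##.
The 5th is E##. A minor third above E## is G##.
G## is the chord's 7th.

G##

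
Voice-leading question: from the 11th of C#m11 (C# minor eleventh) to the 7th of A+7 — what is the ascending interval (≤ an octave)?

The 11th of C#m11 (C# minor eleventh) is F#; the 7th of A+7 is G.
2 letter names make it a second; at 1 semitone (a half step narrower than major) the quality is minor.

minor 2nd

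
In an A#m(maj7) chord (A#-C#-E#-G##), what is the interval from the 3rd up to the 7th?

The 3rd is C# and the 7th is G##.
5 letter names make it a fifth; at 8 semitones (a half step wider than perfect) the quality is augmented.

augmented 5th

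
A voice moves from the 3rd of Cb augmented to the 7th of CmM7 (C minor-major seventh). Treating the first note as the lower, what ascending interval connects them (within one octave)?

augmented fifth

The 3rd of Cb augmented is Eb; the 7th of CmM7 (C minor-major seventh) is B.
From Eb to B: 8 semitones over a fifth = augmented.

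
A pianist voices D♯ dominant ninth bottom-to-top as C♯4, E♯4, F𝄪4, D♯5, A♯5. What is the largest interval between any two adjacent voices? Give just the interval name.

Adjacent intervals: C♯4→E♯4 = major third; E♯4→F𝄪4 = major second; F𝄪4→D♯5 = minor sixth; D♯5→A♯5 = perfect fifth.
The largest is F𝄪4 to D♯5, a minor sixth (8 semitones).

minor 6th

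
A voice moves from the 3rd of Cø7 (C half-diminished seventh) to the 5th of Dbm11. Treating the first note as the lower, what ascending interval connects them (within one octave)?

perfect fourth

The 3rd of Cø7 (C half-diminished seventh) is Eb; the 5th of Dbm11 is Ab.
Eb up to Ab spans 4 letter names and 5 semitones — a perfect fourth.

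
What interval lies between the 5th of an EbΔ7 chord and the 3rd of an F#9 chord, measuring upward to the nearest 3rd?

A7

The 5th of EbΔ7 is Bb; the 3rd of F#9 is A#.
Bb up to A# is 12 semitones, a half step wider than a major seventh, so the interval is augmented.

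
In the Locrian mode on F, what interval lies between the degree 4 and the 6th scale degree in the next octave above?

F locrian: F Gb Ab Bb Cb Db Eb.
So we need the interval from Bb up to Db.
Bb up to Db is 15 semitones, a half step narrower than a major tenth, so the interval is minor.

minor 10th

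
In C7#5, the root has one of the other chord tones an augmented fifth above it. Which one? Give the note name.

G#

C+7: C–E–G♯–B♭.
The root is C. An augmented fifth above C is G♯.
G♯ is the chord's 5th.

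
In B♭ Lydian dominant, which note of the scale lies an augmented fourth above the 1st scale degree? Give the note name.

The scale is B♭ C D E F G A♭.
The 1st scale degree is B♭; an augmented fourth above that is E — scale degree 4.

E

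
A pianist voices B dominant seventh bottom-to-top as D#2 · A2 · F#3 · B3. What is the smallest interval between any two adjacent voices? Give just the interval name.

P4

Adjacent intervals: D#2→A2 = diminished fifth; A2→F#3 = major sixth; F#3→B3 = perfect fourth.
The smallest is F#3 to B3, a perfect fourth (5 semitones).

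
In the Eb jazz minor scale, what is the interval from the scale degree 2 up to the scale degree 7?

Eb melodic minor: Eb F Gb Ab Bb C D.
So we need the interval from F up to D.
From F to D is 9 semitones, exactly the major sixth.

M6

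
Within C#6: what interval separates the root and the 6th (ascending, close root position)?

M6

C# major sixth: C#, E#, G#, A#.
So we need the interval from C# up to A#.
Counting 6 letters and 9 half steps from C# gives a major sixth.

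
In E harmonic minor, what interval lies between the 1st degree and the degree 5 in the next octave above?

perfect twelfth

Spelling E harmonic minor: E F# G A B C D#.
1st degree = E; 5th scale degree (up an octave) = B.
Counting 12 letters and 19 half steps from E gives a perfect twelfth.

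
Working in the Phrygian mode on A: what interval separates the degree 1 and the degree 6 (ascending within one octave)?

A phrygian: A B♭ C D E F G.
So we need the interval from A up to F.
A up to F is 8 semitones, a half step narrower than a major sixth, so the interval is minor.

minor 6th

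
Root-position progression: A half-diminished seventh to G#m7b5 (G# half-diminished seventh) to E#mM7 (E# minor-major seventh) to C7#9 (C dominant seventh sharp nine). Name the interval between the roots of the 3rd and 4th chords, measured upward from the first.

The roots are E# and C.
6 letter names make it a sixth; at 7 semitones (a whole step narrower than major) the quality is diminished.

diminished sixth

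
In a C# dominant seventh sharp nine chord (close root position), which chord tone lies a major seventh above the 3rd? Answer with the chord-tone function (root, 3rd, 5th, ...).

C#7#9 is spelled C#–E#–G#–B–D##.
The 3rd is E#. A major seventh above E# is D##.
D## is the chord's 9th.

9th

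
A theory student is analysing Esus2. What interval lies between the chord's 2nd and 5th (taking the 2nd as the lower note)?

perfect 4th

Spelling the chord: E–F#–B.
The 2nd is F# and the 5th is B.
From F# to B is 5 semitones, exactly the perfect fourth.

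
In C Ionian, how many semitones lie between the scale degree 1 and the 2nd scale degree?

The scale is C D E F G A B.
C up to D is a major second — 2 semitones.

2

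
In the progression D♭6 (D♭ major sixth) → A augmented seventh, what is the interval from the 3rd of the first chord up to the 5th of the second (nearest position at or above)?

D♭6 (D♭ major sixth) has F as its 3rd, and A augmented seventh has E♯ as its 5th.
F up to E♯ is 12 semitones, a half step wider than a major seventh, so the interval is augmented.

augmented 7th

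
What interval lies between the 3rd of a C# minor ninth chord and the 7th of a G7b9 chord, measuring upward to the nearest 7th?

The 3rd of C# minor ninth is E; the 7th of G7b9 is F.
2 letter names make it a second; at 1 semitone (a half step narrower than major) the quality is minor.

m2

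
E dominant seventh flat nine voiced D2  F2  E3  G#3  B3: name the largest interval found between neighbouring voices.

Adjacent intervals: D2→F2 = minor third; F2→E3 = major seventh; E3→G#3 = major third; G#3→B3 = minor third.
The largest is F2 to E3, a major seventh (11 semitones).

major seventh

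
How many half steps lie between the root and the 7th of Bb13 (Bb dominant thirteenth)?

Spelling the chord: Bb D F Ab C G.
Bb to Ab is a minor seventh: 10 semitones.

10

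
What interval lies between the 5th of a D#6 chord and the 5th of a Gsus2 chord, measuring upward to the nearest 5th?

diminished fourth

The 5th of D#6 is A#; the 5th of Gsus2 is D.
4 letter names make it a fourth; at 4 semitones (a half step narrower than perfect) the quality is diminished.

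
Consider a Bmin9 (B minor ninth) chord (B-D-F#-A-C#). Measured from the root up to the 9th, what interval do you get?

M9

Root = B; 9th = C#.
From B to C# is 14 semitones, exactly the major ninth.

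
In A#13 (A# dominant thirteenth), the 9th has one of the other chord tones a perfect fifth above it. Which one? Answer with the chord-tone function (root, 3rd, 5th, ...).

The chord tones of A#13 are A#, C##, E#, G#, B#, F##.
The 9th is B#. A perfect fifth above B# is F##.
F## is the chord's 13th.

13th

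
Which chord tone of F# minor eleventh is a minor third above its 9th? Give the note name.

The chord tones of F#m11 are F# A C# E G# B.
The 9th is G#. A minor third above G# is B.
B is the chord's 11th.

B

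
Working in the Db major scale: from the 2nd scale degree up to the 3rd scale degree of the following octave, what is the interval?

Db major: Db Eb F Gb Ab Bb C.
2nd scale degree = Eb; 3rd degree (up an octave) = F.
From Eb to F is 14 semitones, exactly the major ninth.

M9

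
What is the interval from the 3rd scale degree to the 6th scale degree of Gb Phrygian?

Gb phrygian: Gb Abb Bbb Cb Db Ebb Fb.
The 3rd scale degree is Bbb and the degree 6 is Ebb.
Counting 4 letters and 5 half steps from Bbb gives a perfect fourth.

perfect fourth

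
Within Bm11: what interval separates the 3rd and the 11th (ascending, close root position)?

major 9th

B minor eleventh: B-D-F♯-A-C♯-E.
So we need the interval from D up to E.
D up to E spans 9 letter names and 14 semitones — a major ninth.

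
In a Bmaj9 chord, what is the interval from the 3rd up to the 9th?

Bmaj9: B–D#–F#–A#–C#.
The 3rd is D# and the 9th is C#.
D# up to C# is 10 semitones, a half step narrower than a major seventh, so the interval is minor.

m7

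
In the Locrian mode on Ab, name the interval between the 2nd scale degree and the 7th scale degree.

Spelling the Locrian mode on Ab: Ab Bbb Cb Db Ebb Fb Gb.
That puts Bbb below Gb.
Counting 6 letters and 9 half steps from Bbb gives a major sixth.

major 6th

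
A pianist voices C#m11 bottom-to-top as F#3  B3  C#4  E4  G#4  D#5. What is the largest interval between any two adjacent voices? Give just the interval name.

perfect fifth

Adjacent intervals: F#3→B3 = perfect fourth; B3→C#4 = major second; C#4→E4 = minor third; E4→G#4 = major third; G#4→D#5 = perfect fifth.
The largest is G#4 to D#5, a perfect fifth (7 semitones).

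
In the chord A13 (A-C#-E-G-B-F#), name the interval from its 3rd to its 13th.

perfect eleventh

That puts C# below F#.
Counting 11 letters and 17 half steps from C# gives a perfect eleventh.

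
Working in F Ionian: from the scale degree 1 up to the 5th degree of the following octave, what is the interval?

perfect twelfth

F major: F G A Bb C D E.
So we need the interval from F up to C.
From F to C is 19 semitones, exactly the perfect twelfth.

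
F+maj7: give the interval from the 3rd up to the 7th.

The chord tones of Fmaj7#5 (F augmented major seventh) are F A C♯ E.
The 3rd is A and the 7th is E.
Counting 5 letters and 7 half steps from A gives a perfect fifth.

perfect fifth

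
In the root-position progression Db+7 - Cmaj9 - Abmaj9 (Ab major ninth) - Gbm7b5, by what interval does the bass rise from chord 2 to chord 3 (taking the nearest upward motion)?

minor sixth

The roots are C and Ab.
From C to Ab: 8 semitones over a sixth = minor.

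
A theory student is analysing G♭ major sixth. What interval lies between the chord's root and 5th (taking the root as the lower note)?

perfect 5th

G♭6 is spelled G♭–B♭–D♭–E♭.
That puts G♭ below D♭.
From G♭ to D♭ is 7 semitones, exactly the perfect fifth.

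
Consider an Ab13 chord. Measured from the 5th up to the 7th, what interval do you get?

minor third

The chord tones of Ab dominant thirteenth are Ab-C-Eb-Gb-Bb-F.
That puts Eb below Gb.
Eb up to Gb is 3 semitones, a half step narrower than a major third, so the interval is minor.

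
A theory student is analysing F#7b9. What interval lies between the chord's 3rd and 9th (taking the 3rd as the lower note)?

diminished seventh

F#7b9 is spelled F#-A#-C#-E-G.
3rd = A#; 9th = G.
A# up to G is 9 semitones, a whole step narrower than a major seventh, so the interval is diminished.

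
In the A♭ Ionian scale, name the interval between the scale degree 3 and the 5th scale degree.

A♭ major: A♭ B♭ C D♭ E♭ F G.
The scale degree 3 is C and the 5th degree is E♭.
C up to E♭ is 3 semitones, a half step narrower than a major third, so the interval is minor.

minor third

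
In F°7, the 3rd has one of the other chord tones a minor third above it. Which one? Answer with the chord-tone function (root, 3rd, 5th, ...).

Spelling the chord: F A♭ C♭ E𝄫.
The 3rd is A♭. A minor third above A♭ is C♭.
C♭ is the chord's 5th.

5th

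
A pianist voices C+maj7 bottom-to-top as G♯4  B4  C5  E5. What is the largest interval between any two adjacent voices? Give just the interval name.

Adjacent intervals: G♯4→B4 = minor third; B4→C5 = minor second; C5→E5 = major third.
The largest is C5 to E5, a major third (4 semitones).

major 3rd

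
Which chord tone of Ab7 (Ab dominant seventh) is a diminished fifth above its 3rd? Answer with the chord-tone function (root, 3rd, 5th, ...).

Ab dominant seventh is spelled Ab–C–Eb–Gb.
The 3rd is C. A diminished fifth above C is Gb.
Gb is the chord's 7th.

7th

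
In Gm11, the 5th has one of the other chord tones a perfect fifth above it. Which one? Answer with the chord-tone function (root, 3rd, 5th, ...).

9th

Gm11 is spelled G, Bb, D, F, A, C.
The 5th is D. A perfect fifth above D is A.
A is the chord's 9th.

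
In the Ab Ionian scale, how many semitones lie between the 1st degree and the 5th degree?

7

The scale is Ab Bb C Db Eb F G.
Ab up to Eb is a perfect fifth — 7 semitones.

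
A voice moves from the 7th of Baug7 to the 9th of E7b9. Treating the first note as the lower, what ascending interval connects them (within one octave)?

Baug7 has A as its 7th, and E7b9 has F as its 9th.
6 letter names make it a sixth; at 8 semitones (a half step narrower than major) the quality is minor.

minor sixth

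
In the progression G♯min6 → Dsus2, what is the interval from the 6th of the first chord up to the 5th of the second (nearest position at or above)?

G♯min6 has E♯ as its 6th, and Dsus2 has A as its 5th.
4 letter names make it a fourth; at 4 semitones (a half step narrower than perfect) the quality is diminished.

diminished fourth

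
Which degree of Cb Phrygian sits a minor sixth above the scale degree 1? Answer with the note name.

Abb

The scale is Cb Dbb Ebb Fb Gb Abb Bbb.
The scale degree 1 is Cb; a minor sixth above that is Abb — scale degree 6.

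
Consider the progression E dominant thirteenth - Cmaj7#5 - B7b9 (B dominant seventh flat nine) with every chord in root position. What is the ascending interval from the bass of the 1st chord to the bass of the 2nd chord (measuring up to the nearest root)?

minor 6th

The roots are E and C.
6 letter names make it a sixth; at 8 semitones (a half step narrower than major) the quality is minor.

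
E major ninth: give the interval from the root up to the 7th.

major seventh

The chord tones of E major ninth are E-G♯-B-D♯-F♯.
That puts E below D♯.
From E to D♯ is 11 semitones, exactly the major seventh.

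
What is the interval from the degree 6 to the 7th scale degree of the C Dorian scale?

The scale runs C D Eb F G A Bb.
Degree 6 = A; 7th degree = Bb.
From A to Bb: 1 semitone over a second = minor.

minor 2nd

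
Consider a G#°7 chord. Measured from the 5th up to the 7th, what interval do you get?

minor third

G#°7 (G# diminished seventh) is spelled G#–B–D–F.
So we need the interval from D up to F.
3 letter names make it a third; at 3 semitones (a half step narrower than major) the quality is minor.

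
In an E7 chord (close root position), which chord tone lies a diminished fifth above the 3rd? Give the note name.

E7 (E dominant seventh) is spelled E, G#, B, D.
The 3rd is G#. A diminished fifth above G# is D.
D is the chord's 7th.

D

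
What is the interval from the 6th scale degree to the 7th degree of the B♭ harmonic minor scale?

B♭ harmonic minor: B♭ C D♭ E♭ F G♭ A.
6th scale degree = G♭; 7th scale degree = A.
From G♭ to A: 3 semitones over a second = augmented.

augmented second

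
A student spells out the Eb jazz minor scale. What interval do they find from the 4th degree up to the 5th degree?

The scale runs Eb F Gb Ab Bb C D.
That puts Ab below Bb.
Ab up to Bb spans 2 letter names and 2 semitones — a major second.

major second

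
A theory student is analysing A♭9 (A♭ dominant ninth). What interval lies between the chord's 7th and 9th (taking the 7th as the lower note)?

A♭9: A♭, C, E♭, G♭, B♭.
That puts G♭ below B♭.
From G♭ to B♭ is 4 semitones, exactly the major third.

M3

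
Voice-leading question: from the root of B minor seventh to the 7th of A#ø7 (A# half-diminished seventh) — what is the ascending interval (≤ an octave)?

M6

The root of B minor seventh is B; the 7th of A#ø7 (A# half-diminished seventh) is G#.
From B to G# is 9 semitones, exactly the major sixth.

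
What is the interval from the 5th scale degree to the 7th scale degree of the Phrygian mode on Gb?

Gb phrygian: Gb Abb Bbb Cb Db Ebb Fb.
5th scale degree = Db; degree 7 = Fb.
3 letter names make it a third; at 3 semitones (a half step narrower than major) the quality is minor.

minor third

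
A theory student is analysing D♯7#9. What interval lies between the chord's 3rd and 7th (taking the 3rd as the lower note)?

D♯7#9 (D♯ dominant seventh sharp nine) is spelled D♯–F𝄪–A♯–C♯–E𝄪.
3rd = F𝄪; 7th = C♯.
From F𝄪 to C♯: 6 semitones over a fifth = diminished.
That tritone between 3rd and 7th is what gives the dominant seventh its pull toward resolution.

diminished fifth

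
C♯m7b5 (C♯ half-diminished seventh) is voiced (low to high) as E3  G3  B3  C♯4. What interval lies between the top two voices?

Those voices are B3 and C♯4.
Counting 2 letters and 2 half steps from B gives a major second.

major second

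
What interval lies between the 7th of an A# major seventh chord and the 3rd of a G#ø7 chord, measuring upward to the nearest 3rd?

A# major seventh has G## as its 7th, and G#ø7 has B as its 3rd.
From G## to B: 2 semitones over a third = diminished.

d3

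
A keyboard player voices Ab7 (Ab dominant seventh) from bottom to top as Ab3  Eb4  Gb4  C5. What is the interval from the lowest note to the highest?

major 10th

The outer voices are Ab3 and C5.
Ab up to C spans 10 letter names and 16 semitones — a major tenth.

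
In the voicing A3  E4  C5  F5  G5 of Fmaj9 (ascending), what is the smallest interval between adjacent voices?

major second

Adjacent intervals: A3→E4 = perfect fifth; E4→C5 = minor sixth; C5→F5 = perfect fourth; F5→G5 = major second.
The smallest is F5 to G5, a major second (2 semitones).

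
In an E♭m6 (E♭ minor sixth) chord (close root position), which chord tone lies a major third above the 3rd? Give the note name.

Spelling the chord: E♭-G♭-B♭-C.
The 3rd is G♭. A major third above G♭ is B♭.
B♭ is the chord's 5th.

Bb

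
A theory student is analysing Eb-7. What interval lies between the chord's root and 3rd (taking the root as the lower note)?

m3

Eb minor seventh: Eb Gb Bb Db.
So we need the interval from Eb up to Gb.
Eb up to Gb is 3 semitones, a half step narrower than a major third, so the interval is minor.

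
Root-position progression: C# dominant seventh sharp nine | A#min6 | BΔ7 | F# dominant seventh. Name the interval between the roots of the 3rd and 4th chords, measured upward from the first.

The roots are B and F#.
Counting 5 letters and 7 half steps from B gives a perfect fifth.

perfect fifth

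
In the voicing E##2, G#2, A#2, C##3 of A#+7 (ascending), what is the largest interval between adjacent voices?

Adjacent intervals: E##2→G#2 = diminished third; G#2→A#2 = major second; A#2→C##3 = major third.
The largest is A#2 to C##3, a major third (4 semitones).

major third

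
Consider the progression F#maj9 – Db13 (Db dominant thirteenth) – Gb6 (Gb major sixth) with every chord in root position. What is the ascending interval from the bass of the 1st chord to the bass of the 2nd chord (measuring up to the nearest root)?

diminished sixth

The roots are F# and Db.
6 letter names make it a sixth; at 7 semitones (a whole step narrower than major) the quality is diminished.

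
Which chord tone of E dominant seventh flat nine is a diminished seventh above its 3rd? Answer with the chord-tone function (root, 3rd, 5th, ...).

E7b9 (E dominant seventh flat nine) is spelled E-G♯-B-D-F.
The 3rd is G♯. A diminished seventh above G♯ is F.
F is the chord's 9th.

9th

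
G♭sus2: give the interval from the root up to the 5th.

G♭sus2: G♭–A♭–D♭.
That puts G♭ below D♭.
G♭ up to D♭ spans 5 letter names and 7 semitones — a perfect fifth.

perfect fifth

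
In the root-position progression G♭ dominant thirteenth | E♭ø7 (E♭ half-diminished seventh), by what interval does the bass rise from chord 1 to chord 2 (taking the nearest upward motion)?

The roots are G♭ and E♭.
From G♭ to E♭ is 9 semitones, exactly the major sixth.

major sixth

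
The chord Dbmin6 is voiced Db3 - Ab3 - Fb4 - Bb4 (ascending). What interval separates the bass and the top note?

The outer voices are Db3 and Bb4.
From Db to Bb is 21 semitones, exactly the major thirteenth.

major thirteenth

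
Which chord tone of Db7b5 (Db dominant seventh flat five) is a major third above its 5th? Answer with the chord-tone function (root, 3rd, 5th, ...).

Spelling the chord: Db F Abb Cb.
The 5th is Abb. A major third above Abb is Cb.
Cb is the chord's 7th.

7th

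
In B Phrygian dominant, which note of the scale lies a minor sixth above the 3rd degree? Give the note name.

B

The scale is B C D# E F# G A.
The 3rd degree is D#; a minor sixth above that is B — scale degree 1.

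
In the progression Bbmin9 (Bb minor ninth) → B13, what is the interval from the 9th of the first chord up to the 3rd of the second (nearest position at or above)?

Bbmin9 (Bb minor ninth) has C as its 9th, and B13 has D# as its 3rd.
2 letter names make it a second; at 3 semitones (a half step wider than major) the quality is augmented.

augmented second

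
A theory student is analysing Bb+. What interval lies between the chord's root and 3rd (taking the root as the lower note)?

major 3rd

The chord tones of Bbaug (Bb augmented) are Bb–D–F#.
The root is Bb and the 3rd is D.
From Bb to D is 4 semitones, exactly the major third.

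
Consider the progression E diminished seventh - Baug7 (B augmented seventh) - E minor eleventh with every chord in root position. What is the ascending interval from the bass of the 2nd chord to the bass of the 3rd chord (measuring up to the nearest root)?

The roots are B and E.
B up to E spans 4 letter names and 5 semitones — a perfect fourth.

P4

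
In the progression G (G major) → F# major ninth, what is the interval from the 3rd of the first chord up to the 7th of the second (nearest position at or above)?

The 3rd of G (G major) is B; the 7th of F# major ninth is E#.
B up to E# is 6 semitones, a half step wider than a perfect fourth, so the interval is augmented.

augmented 4th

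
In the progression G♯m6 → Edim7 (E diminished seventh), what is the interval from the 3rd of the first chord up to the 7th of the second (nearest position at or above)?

d3

The 3rd of G♯m6 is B; the 7th of Edim7 (E diminished seventh) is D♭.
B up to D♭ is 2 semitones, a whole step narrower than a major third, so the interval is diminished.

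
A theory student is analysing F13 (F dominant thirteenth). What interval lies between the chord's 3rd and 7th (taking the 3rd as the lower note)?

diminished fifth

F13 is spelled F, A, C, E♭, G, D.
3rd = A; 7th = E♭.
From A to E♭: 6 semitones over a fifth = diminished.
That tritone between 3rd and 7th is what gives the dominant seventh its pull toward resolution.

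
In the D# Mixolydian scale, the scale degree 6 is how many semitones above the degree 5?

2

The scale is D# E# F## G# A# B# C#.
A# up to B# is a major second — 2 semitones.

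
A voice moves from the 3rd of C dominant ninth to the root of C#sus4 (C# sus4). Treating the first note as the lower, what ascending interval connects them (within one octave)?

C dominant ninth has E as its 3rd, and C#sus4 (C# sus4) has C# as its root.
E up to C# spans 6 letter names and 9 semitones — a major sixth.

major 6th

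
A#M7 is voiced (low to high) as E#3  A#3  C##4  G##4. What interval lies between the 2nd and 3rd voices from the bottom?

Those voices are A#3 and C##4.
Counting 3 letters and 4 half steps from A# gives a major third.

major third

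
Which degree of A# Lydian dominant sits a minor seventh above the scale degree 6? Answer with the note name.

The scale is A# B# C## D## E# F## G#.
The scale degree 6 is F##; a minor seventh above that is E# — scale degree 5.

E#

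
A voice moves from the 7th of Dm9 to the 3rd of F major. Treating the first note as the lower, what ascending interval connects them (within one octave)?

The 7th of Dm9 is C; the 3rd of F major is A.
C up to A spans 6 letter names and 9 semitones — a major sixth.

major sixth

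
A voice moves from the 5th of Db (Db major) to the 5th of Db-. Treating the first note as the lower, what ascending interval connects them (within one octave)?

Db (Db major) has Ab as its 5th, and Db- has Ab as its 5th.
Counting 1 letters and 0 half steps from Ab gives a perfect unison.

perfect unison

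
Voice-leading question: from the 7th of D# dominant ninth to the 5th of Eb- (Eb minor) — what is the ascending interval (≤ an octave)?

diminished seventh

The 7th of D# dominant ninth is C#; the 5th of Eb- (Eb minor) is Bb.
C# up to Bb is 9 semitones, a whole step narrower than a major seventh, so the interval is diminished.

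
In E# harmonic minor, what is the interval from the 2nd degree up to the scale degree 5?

E# harmonic minor: E# F## G# A# B# C# D##.
The 2nd degree is F## and the 5th degree is B#.
From F## to B# is 5 semitones, exactly the perfect fourth.

perfect fourth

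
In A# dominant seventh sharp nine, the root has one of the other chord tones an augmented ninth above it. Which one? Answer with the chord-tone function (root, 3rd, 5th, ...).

A# dominant seventh sharp nine is spelled A#–C##–E#–G#–B##.
The root is A#. An augmented ninth above A# is B##.
B## is the chord's 9th.

9th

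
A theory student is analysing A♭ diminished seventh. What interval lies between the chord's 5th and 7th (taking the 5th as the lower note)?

minor 3rd

The chord tones of A♭ diminished seventh are A♭–C♭–E𝄫–G𝄫.
So we need the interval from E𝄫 up to G𝄫.
3 letter names make it a third; at 3 semitones (a half step narrower than major) the quality is minor.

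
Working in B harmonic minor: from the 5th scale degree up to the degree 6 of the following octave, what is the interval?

minor ninth

B harmonic minor: B C# D E F# G A#.
That puts F# below G.
From F# to G: 13 semitones over a ninth = minor.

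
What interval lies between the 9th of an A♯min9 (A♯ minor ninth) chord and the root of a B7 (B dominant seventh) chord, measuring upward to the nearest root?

diminished octave

A♯min9 (A♯ minor ninth) has B♯ as its 9th, and B7 (B dominant seventh) has B as its root.
B♯ up to B is 11 semitones, a half step narrower than a perfect octave, so the interval is diminished.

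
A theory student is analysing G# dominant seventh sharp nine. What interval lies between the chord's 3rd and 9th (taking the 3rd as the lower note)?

The chord tones of G#7#9 are G#–B#–D#–F#–A##.
So we need the interval from B# up to A##.
From B# to A## is 11 semitones, exactly the major seventh.

major 7th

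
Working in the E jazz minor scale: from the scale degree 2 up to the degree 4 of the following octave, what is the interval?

Spelling the E jazz minor scale: E F♯ G A B C♯ D♯.
So we need the interval from F♯ up to A.
F♯ up to A is 15 semitones, a half step narrower than a major tenth, so the interval is minor.

minor tenth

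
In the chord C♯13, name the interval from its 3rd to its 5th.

minor third

C♯13 (C♯ dominant thirteenth) is spelled C♯, E♯, G♯, B, D♯, A♯.
So we need the interval from E♯ up to G♯.
3 letter names make it a third; at 3 semitones (a half step narrower than major) the quality is minor.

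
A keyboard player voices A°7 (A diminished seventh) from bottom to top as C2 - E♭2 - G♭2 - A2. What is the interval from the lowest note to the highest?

major sixth

The outer voices are C2 and A2.
From C to A is 9 semitones, exactly the major sixth.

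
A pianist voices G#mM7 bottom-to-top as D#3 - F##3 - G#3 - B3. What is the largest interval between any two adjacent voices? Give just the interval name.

major third

Adjacent intervals: D#3→F##3 = major third; F##3→G#3 = minor second; G#3→B3 = minor third.
The largest is D#3 to F##3, a major third (4 semitones).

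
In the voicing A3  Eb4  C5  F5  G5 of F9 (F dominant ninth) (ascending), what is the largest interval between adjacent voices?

major sixth

Adjacent intervals: A3→Eb4 = diminished fifth; Eb4→C5 = major sixth; C5→F5 = perfect fourth; F5→G5 = major second.
The largest is Eb4 to C5, a major sixth (9 semitones).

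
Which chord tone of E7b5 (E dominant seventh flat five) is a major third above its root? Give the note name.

G#

E7b5 (E dominant seventh flat five) is spelled E, G#, Bb, D.
The root is E. A major third above E is G#.
G# is the chord's 3rd.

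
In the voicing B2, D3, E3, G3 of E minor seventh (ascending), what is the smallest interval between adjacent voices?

major 2nd

Adjacent intervals: B2→D3 = minor third; D3→E3 = major second; E3→G3 = minor third.
The smallest is D3 to E3, a major second (2 semitones).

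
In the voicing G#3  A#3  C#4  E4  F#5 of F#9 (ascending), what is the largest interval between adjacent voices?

major ninth

Adjacent intervals: G#3→A#3 = major second; A#3→C#4 = minor third; C#4→E4 = minor third; E4→F#5 = major ninth.
The largest is E4 to F#5, a major ninth (14 semitones).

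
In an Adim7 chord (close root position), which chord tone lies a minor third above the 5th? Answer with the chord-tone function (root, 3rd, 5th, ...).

7th

A diminished seventh: A-C-Eb-Gb.
The 5th is Eb. A minor third above Eb is Gb.
Gb is the chord's 7th.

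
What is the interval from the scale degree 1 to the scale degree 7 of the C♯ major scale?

major seventh

C♯ major: C♯ D♯ E♯ F♯ G♯ A♯ B♯.
That puts C♯ below B♯.
From C♯ to B♯ is 11 semitones, exactly the major seventh.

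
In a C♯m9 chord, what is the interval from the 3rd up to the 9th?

major 7th

Spelling the chord: C♯–E–G♯–B–D♯.
3rd = E; 9th = D♯.
Counting 7 letters and 11 half steps from E gives a major seventh.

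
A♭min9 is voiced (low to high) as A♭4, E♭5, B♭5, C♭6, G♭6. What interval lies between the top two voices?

perfect fifth

Those voices are C♭6 and G♭6.
Counting 5 letters and 7 half steps from C♭ gives a perfect fifth.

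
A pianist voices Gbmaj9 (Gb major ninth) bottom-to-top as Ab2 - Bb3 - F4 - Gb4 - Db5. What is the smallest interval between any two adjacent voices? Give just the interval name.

Adjacent intervals: Ab2→Bb3 = major ninth; Bb3→F4 = perfect fifth; F4→Gb4 = minor second; Gb4→Db5 = perfect fifth.
The smallest is F4 to Gb4, a minor second (1 semitone).

minor second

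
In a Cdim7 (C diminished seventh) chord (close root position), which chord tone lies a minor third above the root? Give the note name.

Spelling the chord: C Eb Gb Bbb.
The root is C. A minor third above C is Eb.
Eb is the chord's 3rd.

Eb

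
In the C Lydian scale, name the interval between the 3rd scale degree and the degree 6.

The scale runs C D E F# G A B.
So we need the interval from E up to A.
Counting 4 letters and 5 half steps from E gives a perfect fourth.

P4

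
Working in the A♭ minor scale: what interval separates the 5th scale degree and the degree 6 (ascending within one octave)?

Spelling the A♭ minor scale: A♭ B♭ C♭ D♭ E♭ F♭ G♭.
The 5th scale degree is E♭ and the scale degree 6 is F♭.
E♭ up to F♭ is 1 semitone, a half step narrower than a major second, so the interval is minor.

minor 2nd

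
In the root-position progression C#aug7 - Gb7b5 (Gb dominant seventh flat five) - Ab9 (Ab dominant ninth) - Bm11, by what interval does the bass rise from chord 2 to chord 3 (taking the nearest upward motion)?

The roots are Gb and Ab.
Gb up to Ab spans 2 letter names and 2 semitones — a major second.

major 2nd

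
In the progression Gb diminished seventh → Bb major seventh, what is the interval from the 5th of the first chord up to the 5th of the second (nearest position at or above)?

Gb diminished seventh has Dbb as its 5th, and Bb major seventh has F as its 5th.
From Dbb to F: 5 semitones over a third = augmented.

augmented third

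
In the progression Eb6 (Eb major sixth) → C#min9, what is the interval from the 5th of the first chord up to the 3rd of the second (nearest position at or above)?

Eb6 (Eb major sixth) has Bb as its 5th, and C#min9 has E as its 3rd.
4 letter names make it a fourth; at 6 semitones (a half step wider than perfect) the quality is augmented.

augmented fourth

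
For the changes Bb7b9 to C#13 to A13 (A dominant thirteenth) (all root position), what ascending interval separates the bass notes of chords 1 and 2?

The roots are Bb and C#.
From Bb to C#: 3 semitones over a second = augmented.

A2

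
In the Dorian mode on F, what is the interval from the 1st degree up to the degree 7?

Spelling the Dorian mode on F: F G A♭ B♭ C D E♭.
So we need the interval from F up to E♭.
From F to E♭: 10 semitones over a seventh = minor.

minor seventh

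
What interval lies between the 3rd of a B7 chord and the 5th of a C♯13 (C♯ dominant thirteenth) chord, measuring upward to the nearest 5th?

P4

B7 has D♯ as its 3rd, and C♯13 (C♯ dominant thirteenth) has G♯ as its 5th.
Counting 4 letters and 5 half steps from D♯ gives a perfect fourth.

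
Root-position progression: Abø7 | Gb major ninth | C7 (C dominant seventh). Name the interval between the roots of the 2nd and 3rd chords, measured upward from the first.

A4

The roots are Gb and C.
4 letter names make it a fourth; at 6 semitones (a half step wider than perfect) the quality is augmented.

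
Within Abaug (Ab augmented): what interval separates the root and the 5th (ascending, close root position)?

The chord tones of Ab+ are Ab–C–E.
The root is Ab and the 5th is E.
From Ab to E: 8 semitones over a fifth = augmented.

augmented fifth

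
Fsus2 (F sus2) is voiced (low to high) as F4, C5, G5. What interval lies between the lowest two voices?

Those voices are F4 and C5.
From F to C is 7 semitones, exactly the perfect fifth.

P5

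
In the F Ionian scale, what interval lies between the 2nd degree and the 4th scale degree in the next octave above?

minor 10th

Spelling the F Ionian scale: F G A Bb C D E.
The 2nd degree is G and the scale degree 4 (up an octave) is Bb.
10 letter names make it a tenth; at 15 semitones (a half step narrower than major) the quality is minor.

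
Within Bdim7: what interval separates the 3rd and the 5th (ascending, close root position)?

B diminished seventh is spelled B D F A♭.
3rd = D; 5th = F.
3 letter names make it a third; at 3 semitones (a half step narrower than major) the quality is minor.

m3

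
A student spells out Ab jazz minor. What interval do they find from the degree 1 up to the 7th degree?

major 7th

Ab melodic minor: Ab Bb Cb Db Eb F G.
The degree 1 is Ab and the 7th degree is G.
From Ab to G is 11 semitones, exactly the major seventh.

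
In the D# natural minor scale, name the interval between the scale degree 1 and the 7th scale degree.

D# natural minor: D# E# F# G# A# B C#.
So we need the interval from D# up to C#.
From D# to C#: 10 semitones over a seventh = minor.

minor seventh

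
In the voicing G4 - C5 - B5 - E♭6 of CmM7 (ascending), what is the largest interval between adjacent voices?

Adjacent intervals: G4→C5 = perfect fourth; C5→B5 = major seventh; B5→E♭6 = diminished fourth.
The largest is C5 to B5, a major seventh (11 semitones).

major seventh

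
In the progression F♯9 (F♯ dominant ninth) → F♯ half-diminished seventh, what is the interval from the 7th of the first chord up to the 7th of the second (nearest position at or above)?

perfect 1st

F♯9 (F♯ dominant ninth) has E as its 7th, and F♯ half-diminished seventh has E as its 7th.
Counting 1 letters and 0 half steps from E gives a perfect unison.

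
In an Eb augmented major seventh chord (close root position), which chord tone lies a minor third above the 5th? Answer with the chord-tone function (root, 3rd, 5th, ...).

7th

Eb+maj7: Eb, G, B, D.
The 5th is B. A minor third above B is D.
D is the chord's 7th.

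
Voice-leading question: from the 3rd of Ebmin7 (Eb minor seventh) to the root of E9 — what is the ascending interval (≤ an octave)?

augmented sixth

The 3rd of Ebmin7 (Eb minor seventh) is Gb; the root of E9 is E.
Gb up to E is 10 semitones, a half step wider than a major sixth, so the interval is augmented.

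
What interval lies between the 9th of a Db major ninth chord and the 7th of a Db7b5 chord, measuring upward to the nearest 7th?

m6

The 9th of Db major ninth is Eb; the 7th of Db7b5 is Cb.
From Eb to Cb: 8 semitones over a sixth = minor.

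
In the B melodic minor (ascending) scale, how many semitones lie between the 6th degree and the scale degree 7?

The scale is B C# D E F# G# A#.
G# up to A# is a major second — 2 semitones.

2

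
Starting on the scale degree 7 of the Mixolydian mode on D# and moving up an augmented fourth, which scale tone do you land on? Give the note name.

The scale is D# E# F## G# A# B# C#.
The scale degree 7 is C#; an augmented fourth above that is F## — scale degree 3.

F##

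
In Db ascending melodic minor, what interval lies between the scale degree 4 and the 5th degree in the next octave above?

The scale runs Db Eb Fb Gb Ab Bb C.
The scale degree 4 is Gb and the degree 5 (up an octave) is Ab.
Counting 9 letters and 14 half steps from Gb gives a major ninth.

major ninth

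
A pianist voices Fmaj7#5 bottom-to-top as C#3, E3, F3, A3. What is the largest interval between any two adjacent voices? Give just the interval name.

Adjacent intervals: C#3→E3 = minor third; E3→F3 = minor second; F3→A3 = major third.
The largest is F3 to A3, a major third (4 semitones).

major third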